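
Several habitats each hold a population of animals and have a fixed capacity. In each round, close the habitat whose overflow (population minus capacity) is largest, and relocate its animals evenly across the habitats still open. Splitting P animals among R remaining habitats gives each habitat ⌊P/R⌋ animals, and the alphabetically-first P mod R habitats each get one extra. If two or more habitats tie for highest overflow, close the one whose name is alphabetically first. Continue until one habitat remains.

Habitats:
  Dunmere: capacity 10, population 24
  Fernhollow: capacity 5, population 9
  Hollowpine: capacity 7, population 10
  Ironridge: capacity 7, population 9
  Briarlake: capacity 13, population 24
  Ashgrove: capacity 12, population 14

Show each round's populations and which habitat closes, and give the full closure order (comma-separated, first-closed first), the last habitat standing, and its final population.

Closure order: Dunmere, Briarlake, Fernhollow, Ashgrove, Hollowpine
Last habitat: Ironridge with 90 animals

Round 1: Ashgrove=14 Briarlake=24 Dunmere=24 Fernhollow=9 Hollowpine=10 Ironridge=9 → close Dunmere (overflow 14)
  24÷5 = 4 each, +1 to first 4
Round 2: Ashgrove=19 Briarlake=29 Fernhollow=14 Hollowpine=15 Ironridge=13 → close Briarlake (overflow 16)
  29÷4 = 7 each, +1 to first 1
Round 3: Ashgrove=27 Fernhollow=21 Hollowpine=22 Ironridge=20 → close Fernhollow (overflow 16)
  21÷3 = 7 each, +1 to first 0
Round 4: Ashgrove=34 Hollowpine=29 Ironridge=27 → close Ashgrove (overflow 22)
  34÷2 = 17 each, +1 to first 0
Round 5: Hollowpine=46 Ironridge=44 → close Hollowpine (overflow 39)
  46÷1 = 46 each, +1 to first 0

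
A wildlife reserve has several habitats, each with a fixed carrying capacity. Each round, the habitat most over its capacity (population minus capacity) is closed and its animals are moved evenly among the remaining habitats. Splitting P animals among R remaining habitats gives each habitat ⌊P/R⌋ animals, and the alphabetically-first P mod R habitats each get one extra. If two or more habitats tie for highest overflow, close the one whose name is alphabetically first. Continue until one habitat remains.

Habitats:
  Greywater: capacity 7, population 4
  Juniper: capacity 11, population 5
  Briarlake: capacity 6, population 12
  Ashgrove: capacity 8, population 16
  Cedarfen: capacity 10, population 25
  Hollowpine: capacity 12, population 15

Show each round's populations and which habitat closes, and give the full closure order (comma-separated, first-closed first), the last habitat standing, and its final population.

Closure order: Cedarfen, Ashgrove, Briarlake, Hollowpine, Greywater
Last habitat: Juniper with 77 animals

Round 1: Ashgrove=16 Briarlake=12 Cedarfen=25 Greywater=4 Hollowpine=15 Juniper=5 → close Cedarfen (overflow 15)
  25÷5 = 5 each, +1 to first 0
Round 2: Ashgrove=21 Briarlake=17 Greywater=9 Hollowpine=20 Juniper=10 → close Ashgrove (overflow 13)
  21÷4 = 5 each, +1 to first 1
Round 3: Briarlake=23 Greywater=14 Hollowpine=25 Juniper=15 → close Briarlake (overflow 17)
  23÷3 = 7 each, +1 to first 2
Round 4: Greywater=22 Hollowpine=33 Juniper=22 → close Hollowpine (overflow 21)
  33÷2 = 16 each, +1 to first 1
Round 5: Greywater=39 Juniper=38 → close Greywater (overflow 32)
  39÷1 = 39 each, +1 to first 0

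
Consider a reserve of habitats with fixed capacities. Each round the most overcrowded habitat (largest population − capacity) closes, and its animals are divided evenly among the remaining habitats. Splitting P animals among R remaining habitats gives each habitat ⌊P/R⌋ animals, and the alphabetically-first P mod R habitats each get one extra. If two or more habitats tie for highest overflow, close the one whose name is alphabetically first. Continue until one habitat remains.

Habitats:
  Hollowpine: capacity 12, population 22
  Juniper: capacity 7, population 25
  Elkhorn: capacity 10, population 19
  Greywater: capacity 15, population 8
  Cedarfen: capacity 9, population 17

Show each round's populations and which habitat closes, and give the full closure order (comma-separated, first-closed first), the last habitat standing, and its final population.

Closure order: Juniper, Hollowpine, Cedarfen, Elkhorn
Last habitat: Greywater with 91 animals

Round 1: Cedarfen=17 Elkhorn=19 Greywater=8 Hollowpine=22 Juniper=25 → close Juniper (overflow 18)
  25÷4 = 6 each, +1 to first 1
Round 2: Cedarfen=24 Elkhorn=25 Greywater=14 Hollowpine=28 → close Hollowpine (overflow 16)
  28÷3 = 9 each, +1 to first 1
Round 3: Cedarfen=34 Elkhorn=34 Greywater=23 → close Cedarfen (overflow 25)
  34÷2 = 17 each, +1 to first 0
Round 4: Elkhorn=51 Greywater=40 → close Elkhorn (overflow 41)
  51÷1 = 51 each, +1 to first 0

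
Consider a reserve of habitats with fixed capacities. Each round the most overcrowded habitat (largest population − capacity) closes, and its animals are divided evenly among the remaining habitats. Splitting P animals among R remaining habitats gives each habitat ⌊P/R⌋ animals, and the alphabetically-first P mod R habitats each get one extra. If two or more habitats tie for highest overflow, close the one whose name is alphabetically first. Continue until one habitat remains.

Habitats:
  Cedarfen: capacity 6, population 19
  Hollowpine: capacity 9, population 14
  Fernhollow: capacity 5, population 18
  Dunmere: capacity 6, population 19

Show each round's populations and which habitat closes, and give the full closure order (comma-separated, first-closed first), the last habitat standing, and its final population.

Closure order: Cedarfen, Dunmere, Fernhollow
Last habitat: Hollowpine with 70 animals

Round 1: Cedarfen=19 Dunmere=19 Fernhollow=18 Hollowpine=14 → close Cedarfen (overflow 13)
  19÷3 = 6 each, +1 to first 1
Round 2: Dunmere=26 Fernhollow=24 Hollowpine=20 → close Dunmere (overflow 20)
  26÷2 = 13 each, +1 to first 0
Round 3: Fernhollow=37 Hollowpine=33 → close Fernhollow (overflow 32)
  37÷1 = 37 each, +1 to first 0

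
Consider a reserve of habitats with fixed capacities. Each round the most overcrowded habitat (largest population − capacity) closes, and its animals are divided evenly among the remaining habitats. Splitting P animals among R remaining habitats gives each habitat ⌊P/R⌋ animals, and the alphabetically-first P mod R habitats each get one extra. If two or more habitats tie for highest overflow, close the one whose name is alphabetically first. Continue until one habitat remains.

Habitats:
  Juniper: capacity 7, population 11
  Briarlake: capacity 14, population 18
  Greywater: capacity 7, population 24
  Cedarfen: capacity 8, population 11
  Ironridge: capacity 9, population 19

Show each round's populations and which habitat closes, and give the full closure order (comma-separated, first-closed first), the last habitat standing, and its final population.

Closure order: Greywater, Ironridge, Briarlake, Cedarfen
Last habitat: Juniper with 83 animals

Round 1: Briarlake=18 Cedarfen=11 Greywater=24 Ironridge=19 Juniper=11 → close Greywater (overflow 17)
  24÷4 = 6 each, +1 to first 0
Round 2: Briarlake=24 Cedarfen=17 Ironridge=25 Juniper=17 → close Ironridge (overflow 16)
  25÷3 = 8 each, +1 to first 1
Round 3: Briarlake=33 Cedarfen=25 Juniper=25 → close Briarlake (overflow 19)
  33÷2 = 16 each, +1 to first 1
Round 4: Cedarfen=42 Juniper=41 → close Cedarfen (overflow 34)
  42÷1 = 42 each, +1 to first 0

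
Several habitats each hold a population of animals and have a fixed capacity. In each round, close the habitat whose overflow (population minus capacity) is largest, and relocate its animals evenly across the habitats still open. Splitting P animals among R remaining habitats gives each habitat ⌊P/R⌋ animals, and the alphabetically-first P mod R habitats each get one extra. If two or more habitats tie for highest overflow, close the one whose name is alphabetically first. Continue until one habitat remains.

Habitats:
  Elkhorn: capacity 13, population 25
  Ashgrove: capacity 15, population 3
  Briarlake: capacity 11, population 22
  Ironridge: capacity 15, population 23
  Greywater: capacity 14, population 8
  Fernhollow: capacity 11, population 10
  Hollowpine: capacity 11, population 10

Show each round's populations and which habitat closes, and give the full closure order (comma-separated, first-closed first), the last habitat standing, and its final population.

Round 1: Ashgrove=3 Briarlake=22 Elkhorn=25 Fernhollow=10 Greywater=8 Hollowpine=10 Ironridge=23 → close Elkhorn (overflow 12)
  25÷6 = 4 each, +1 to first 1
Round 2: Ashgrove=8 Briarlake=26 Fernhollow=14 Greywater=12 Hollowpine=14 Ironridge=27 → close Briarlake (overflow 15)
  26÷5 = 5 each, +1 to first 1
Round 3: Ashgrove=14 Fernhollow=19 Greywater=17 Hollowpine=19 Ironridge=32 → close Ironridge (overflow 17)
  32÷4 = 8 each, +1 to first 0
Round 4: Ashgrove=22 Fernhollow=27 Greywater=25 Hollowpine=27 → close Fernhollow (overflow 16)
  27÷3 = 9 each, +1 to first 0
Round 5: Ashgrove=31 Greywater=34 Hollowpine=36 → close Hollowpine (overflow 25)
  36÷2 = 18 each, +1 to first 0
Round 6: Ashgrove=49 Greywater=52 → close Greywater (overflow 38)
  52÷1 = 52 each, +1 to first 0

Closure order: Elkhorn, Briarlake, Ironridge, Fernhollow, Hollowpine, Greywater
Last habitat: Ashgrove with 101 animals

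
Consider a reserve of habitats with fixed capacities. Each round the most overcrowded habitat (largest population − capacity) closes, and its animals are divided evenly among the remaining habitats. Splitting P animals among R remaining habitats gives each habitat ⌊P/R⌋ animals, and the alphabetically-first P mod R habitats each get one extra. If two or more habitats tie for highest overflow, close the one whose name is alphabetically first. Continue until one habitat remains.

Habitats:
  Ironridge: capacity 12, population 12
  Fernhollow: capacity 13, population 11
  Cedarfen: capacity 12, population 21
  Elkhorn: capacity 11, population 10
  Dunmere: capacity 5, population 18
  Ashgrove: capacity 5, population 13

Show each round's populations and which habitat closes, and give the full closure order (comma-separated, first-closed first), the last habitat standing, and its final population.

Round 1: Ashgrove=13 Cedarfen=21 Dunmere=18 Elkhorn=10 Fernhollow=11 Ironridge=12 → close Dunmere (overflow 13)
  18÷5 = 3 each, +1 to first 3
Round 2: Ashgrove=17 Cedarfen=25 Elkhorn=14 Fernhollow=14 Ironridge=15 → close Cedarfen (overflow 13)
  25÷4 = 6 each, +1 to first 1
Round 3: Ashgrove=24 Elkhorn=20 Fernhollow=20 Ironridge=21 → close Ashgrove (overflow 19)
  24÷3 = 8 each, +1 to first 0
Round 4: Elkhorn=28 Fernhollow=28 Ironridge=29 → close Elkhorn (overflow 17)
  28÷2 = 14 each, +1 to first 0
Round 5: Fernhollow=42 Ironridge=43 → close Ironridge (overflow 31)
  43÷1 = 43 each, +1 to first 0

Closure order: Dunmere, Cedarfen, Ashgrove, Elkhorn, Ironridge
Last habitat: Fernhollow with 85 animals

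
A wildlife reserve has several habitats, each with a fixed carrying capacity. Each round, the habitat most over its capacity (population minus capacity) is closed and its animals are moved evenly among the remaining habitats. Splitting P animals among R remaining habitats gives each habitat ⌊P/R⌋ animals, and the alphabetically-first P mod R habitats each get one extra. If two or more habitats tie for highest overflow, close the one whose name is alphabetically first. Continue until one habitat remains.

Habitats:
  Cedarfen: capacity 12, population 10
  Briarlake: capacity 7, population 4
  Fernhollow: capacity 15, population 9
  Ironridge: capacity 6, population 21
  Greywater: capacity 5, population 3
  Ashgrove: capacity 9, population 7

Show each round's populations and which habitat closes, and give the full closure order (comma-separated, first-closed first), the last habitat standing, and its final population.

Round 1: Ashgrove=7 Briarlake=4 Cedarfen=10 Fernhollow=9 Greywater=3 Ironridge=21 → close Ironridge (overflow 15)
  21÷5 = 4 each, +1 to first 1
Round 2: Ashgrove=12 Briarlake=8 Cedarfen=14 Fernhollow=13 Greywater=7 → close Ashgrove (overflow 3)
  12÷4 = 3 each, +1 to first 0
Round 3: Briarlake=11 Cedarfen=17 Fernhollow=16 Greywater=10 → close Cedarfen (overflow 5)
  17÷3 = 5 each, +1 to first 2
Round 4: Briarlake=17 Fernhollow=22 Greywater=15 → close Briarlake (overflow 10)
  17÷2 = 8 each, +1 to first 1
Round 5: Fernhollow=31 Greywater=23 → close Greywater (overflow 18)
  23÷1 = 23 each, +1 to first 0

Closure order: Ironridge, Ashgrove, Cedarfen, Briarlake, Greywater
Last habitat: Fernhollow with 54 animals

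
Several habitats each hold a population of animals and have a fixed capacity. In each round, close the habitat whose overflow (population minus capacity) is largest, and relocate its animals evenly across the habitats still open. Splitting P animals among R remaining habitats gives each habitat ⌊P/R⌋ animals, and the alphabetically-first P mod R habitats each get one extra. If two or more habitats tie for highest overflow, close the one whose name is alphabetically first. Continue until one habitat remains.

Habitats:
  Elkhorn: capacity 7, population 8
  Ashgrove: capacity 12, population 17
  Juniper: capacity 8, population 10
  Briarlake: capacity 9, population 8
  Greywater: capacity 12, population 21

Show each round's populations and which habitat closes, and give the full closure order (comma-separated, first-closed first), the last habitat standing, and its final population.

Closure order: Greywater, Ashgrove, Elkhorn, Juniper
Last habitat: Briarlake with 64 animals

Round 1: Ashgrove=17 Briarlake=8 Elkhorn=8 Greywater=21 Juniper=10 → close Greywater (overflow 9)
  21÷4 = 5 each, +1 to first 1
Round 2: Ashgrove=23 Briarlake=13 Elkhorn=13 Juniper=15 → close Ashgrove (overflow 11)
  23÷3 = 7 each, +1 to first 2
Round 3: Briarlake=21 Elkhorn=21 Juniper=22 → close Elkhorn (overflow 14)
  21÷2 = 10 each, +1 to first 1
Round 4: Briarlake=32 Juniper=32 → close Juniper (overflow 24)
  32÷1 = 32 each, +1 to first 0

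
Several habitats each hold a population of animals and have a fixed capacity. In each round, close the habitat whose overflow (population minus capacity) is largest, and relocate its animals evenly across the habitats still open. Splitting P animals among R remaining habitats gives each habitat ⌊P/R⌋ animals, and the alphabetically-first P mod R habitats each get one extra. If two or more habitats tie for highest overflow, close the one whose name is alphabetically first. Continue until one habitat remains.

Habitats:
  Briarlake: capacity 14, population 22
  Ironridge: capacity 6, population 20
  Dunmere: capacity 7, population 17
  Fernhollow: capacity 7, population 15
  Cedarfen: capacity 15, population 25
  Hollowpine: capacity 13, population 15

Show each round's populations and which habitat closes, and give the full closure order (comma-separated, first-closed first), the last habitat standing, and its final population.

Round 1: Briarlake=22 Cedarfen=25 Dunmere=17 Fernhollow=15 Hollowpine=15 Ironridge=20 → close Ironridge (overflow 14)
  20÷5 = 4 each, +1 to first 0
Round 2: Briarlake=26 Cedarfen=29 Dunmere=21 Fernhollow=19 Hollowpine=19 → close Cedarfen (overflow 14)
  29÷4 = 7 each, +1 to first 1
Round 3: Briarlake=34 Dunmere=28 Fernhollow=26 Hollowpine=26 → close Dunmere (overflow 21)
  28÷3 = 9 each, +1 to first 1
Round 4: Briarlake=44 Fernhollow=35 Hollowpine=35 → close Briarlake (overflow 30)
  44÷2 = 22 each, +1 to first 0
Round 5: Fernhollow=57 Hollowpine=57 → close Fernhollow (overflow 50)
  57÷1 = 57 each, +1 to first 0

Closure order: Ironridge, Cedarfen, Dunmere, Briarlake, Fernhollow
Last habitat: Hollowpine with 114 animals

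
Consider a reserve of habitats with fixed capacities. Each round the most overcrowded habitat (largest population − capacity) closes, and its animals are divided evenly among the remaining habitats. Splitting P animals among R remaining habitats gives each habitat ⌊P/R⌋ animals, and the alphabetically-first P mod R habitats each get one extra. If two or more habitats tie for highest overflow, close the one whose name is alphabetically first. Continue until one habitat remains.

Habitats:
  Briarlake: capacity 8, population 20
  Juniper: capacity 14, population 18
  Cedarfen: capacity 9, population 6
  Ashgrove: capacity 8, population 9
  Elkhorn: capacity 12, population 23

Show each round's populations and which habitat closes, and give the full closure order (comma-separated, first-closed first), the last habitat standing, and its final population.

Round 1: Ashgrove=9 Briarlake=20 Cedarfen=6 Elkhorn=23 Juniper=18 → close Briarlake (overflow 12)
  20÷4 = 5 each, +1 to first 0
Round 2: Ashgrove=14 Cedarfen=11 Elkhorn=28 Juniper=23 → close Elkhorn (overflow 16)
  28÷3 = 9 each, +1 to first 1
Round 3: Ashgrove=24 Cedarfen=20 Juniper=32 → close Juniper (overflow 18)
  32÷2 = 16 each, +1 to first 0
Round 4: Ashgrove=40 Cedarfen=36 → close Ashgrove (overflow 32)
  40÷1 = 40 each, +1 to first 0

Closure order: Briarlake, Elkhorn, Juniper, Ashgrove
Last habitat: Cedarfen with 76 animals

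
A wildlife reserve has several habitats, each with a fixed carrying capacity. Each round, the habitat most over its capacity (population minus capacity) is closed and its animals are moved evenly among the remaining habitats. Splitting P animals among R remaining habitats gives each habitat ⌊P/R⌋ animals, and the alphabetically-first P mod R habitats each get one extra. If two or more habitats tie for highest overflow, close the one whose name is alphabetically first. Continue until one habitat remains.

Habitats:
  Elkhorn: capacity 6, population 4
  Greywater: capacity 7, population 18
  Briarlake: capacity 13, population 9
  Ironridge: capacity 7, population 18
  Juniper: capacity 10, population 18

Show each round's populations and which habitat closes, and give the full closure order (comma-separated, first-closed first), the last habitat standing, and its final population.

Round 1: Briarlake=9 Elkhorn=4 Greywater=18 Ironridge=18 Juniper=18 → close Greywater (overflow 11)
  18÷4 = 4 each, +1 to first 2
Round 2: Briarlake=14 Elkhorn=9 Ironridge=22 Juniper=22 → close Ironridge (overflow 15)
  22÷3 = 7 each, +1 to first 1
Round 3: Briarlake=22 Elkhorn=16 Juniper=29 → close Juniper (overflow 19)
  29÷2 = 14 each, +1 to first 1
Round 4: Briarlake=37 Elkhorn=30 → close Briarlake (overflow 24)
  37÷1 = 37 each, +1 to first 0

Closure order: Greywater, Ironridge, Juniper, Briarlake
Last habitat: Elkhorn with 67 animals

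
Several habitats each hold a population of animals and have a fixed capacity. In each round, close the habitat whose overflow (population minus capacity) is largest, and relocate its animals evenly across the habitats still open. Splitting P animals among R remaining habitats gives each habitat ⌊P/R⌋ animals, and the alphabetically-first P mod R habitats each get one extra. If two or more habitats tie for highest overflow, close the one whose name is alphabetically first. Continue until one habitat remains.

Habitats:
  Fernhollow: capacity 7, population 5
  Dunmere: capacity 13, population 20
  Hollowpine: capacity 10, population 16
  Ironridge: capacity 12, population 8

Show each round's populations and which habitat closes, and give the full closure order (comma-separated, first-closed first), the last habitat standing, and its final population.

Closure order: Dunmere, Hollowpine, Fernhollow
Last habitat: Ironridge with 49 animals

Round 1: Dunmere=20 Fernhollow=5 Hollowpine=16 Ironridge=8 → close Dunmere (overflow 7)
  20÷3 = 6 each, +1 to first 2
Round 2: Fernhollow=12 Hollowpine=23 Ironridge=14 → close Hollowpine (overflow 13)
  23÷2 = 11 each, +1 to first 1
Round 3: Fernhollow=24 Ironridge=25 → close Fernhollow (overflow 17)
  24÷1 = 24 each, +1 to first 0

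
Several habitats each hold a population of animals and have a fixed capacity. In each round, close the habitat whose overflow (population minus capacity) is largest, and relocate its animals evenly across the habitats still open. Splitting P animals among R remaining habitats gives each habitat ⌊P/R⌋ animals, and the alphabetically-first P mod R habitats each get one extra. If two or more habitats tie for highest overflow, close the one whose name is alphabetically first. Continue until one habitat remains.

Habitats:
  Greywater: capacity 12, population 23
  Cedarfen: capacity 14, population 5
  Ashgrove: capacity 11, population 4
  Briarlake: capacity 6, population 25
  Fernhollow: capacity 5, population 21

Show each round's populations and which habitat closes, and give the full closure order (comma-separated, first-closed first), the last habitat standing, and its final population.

Closure order: Briarlake, Fernhollow, Greywater, Ashgrove
Last habitat: Cedarfen with 78 animals

Round 1: Ashgrove=4 Briarlake=25 Cedarfen=5 Fernhollow=21 Greywater=23 → close Briarlake (overflow 19)
  25÷4 = 6 each, +1 to first 1
Round 2: Ashgrove=11 Cedarfen=11 Fernhollow=27 Greywater=29 → close Fernhollow (overflow 22)
  27÷3 = 9 each, +1 to first 0
Round 3: Ashgrove=20 Cedarfen=20 Greywater=38 → close Greywater (overflow 26)
  38÷2 = 19 each, +1 to first 0
Round 4: Ashgrove=39 Cedarfen=39 → close Ashgrove (overflow 28)
  39÷1 = 39 each, +1 to first 0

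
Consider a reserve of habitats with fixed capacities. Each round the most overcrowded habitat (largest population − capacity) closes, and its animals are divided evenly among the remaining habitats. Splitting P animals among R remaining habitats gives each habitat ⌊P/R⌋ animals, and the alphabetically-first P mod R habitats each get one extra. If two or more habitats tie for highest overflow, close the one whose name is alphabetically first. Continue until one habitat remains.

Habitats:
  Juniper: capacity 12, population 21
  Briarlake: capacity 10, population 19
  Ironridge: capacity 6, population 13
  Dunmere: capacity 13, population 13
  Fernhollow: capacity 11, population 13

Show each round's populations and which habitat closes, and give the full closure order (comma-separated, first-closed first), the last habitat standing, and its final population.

Closure order: Briarlake, Juniper, Ironridge, Fernhollow
Last habitat: Dunmere with 79 animals

Round 1: Briarlake=19 Dunmere=13 Fernhollow=13 Ironridge=13 Juniper=21 → close Briarlake (overflow 9)
  19÷4 = 4 each, +1 to first 3
Round 2: Dunmere=18 Fernhollow=18 Ironridge=18 Juniper=25 → close Juniper (overflow 13)
  25÷3 = 8 each, +1 to first 1
Round 3: Dunmere=27 Fernhollow=26 Ironridge=26 → close Ironridge (overflow 20)
  26÷2 = 13 each, +1 to first 0
Round 4: Dunmere=40 Fernhollow=39 → close Fernhollow (overflow 28)
  39÷1 = 39 each, +1 to first 0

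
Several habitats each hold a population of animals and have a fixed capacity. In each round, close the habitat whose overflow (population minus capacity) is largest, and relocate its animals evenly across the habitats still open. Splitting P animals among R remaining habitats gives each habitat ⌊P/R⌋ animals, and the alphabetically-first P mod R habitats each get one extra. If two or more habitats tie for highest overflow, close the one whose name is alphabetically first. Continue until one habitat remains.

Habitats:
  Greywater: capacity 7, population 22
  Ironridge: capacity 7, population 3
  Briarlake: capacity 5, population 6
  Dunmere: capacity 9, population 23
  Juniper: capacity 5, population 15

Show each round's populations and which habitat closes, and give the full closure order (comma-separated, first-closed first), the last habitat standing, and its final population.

Round 1: Briarlake=6 Dunmere=23 Greywater=22 Ironridge=3 Juniper=15 → close Greywater (overflow 15)
  22÷4 = 5 each, +1 to first 2
Round 2: Briarlake=12 Dunmere=29 Ironridge=8 Juniper=20 → close Dunmere (overflow 20)
  29÷3 = 9 each, +1 to first 2
Round 3: Briarlake=22 Ironridge=18 Juniper=29 → close Juniper (overflow 24)
  29÷2 = 14 each, +1 to first 1
Round 4: Briarlake=37 Ironridge=32 → close Briarlake (overflow 32)
  37÷1 = 37 each, +1 to first 0

Closure order: Greywater, Dunmere, Juniper, Briarlake
Last habitat: Ironridge with 69 animals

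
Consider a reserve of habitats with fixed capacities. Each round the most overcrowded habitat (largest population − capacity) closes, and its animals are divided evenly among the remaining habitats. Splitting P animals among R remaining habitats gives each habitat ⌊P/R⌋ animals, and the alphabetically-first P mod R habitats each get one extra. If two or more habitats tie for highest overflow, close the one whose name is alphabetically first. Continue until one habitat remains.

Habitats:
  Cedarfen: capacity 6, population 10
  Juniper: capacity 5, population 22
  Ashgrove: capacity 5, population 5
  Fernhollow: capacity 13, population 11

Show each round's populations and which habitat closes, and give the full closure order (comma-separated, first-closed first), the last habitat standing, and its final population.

Round 1: Ashgrove=5 Cedarfen=10 Fernhollow=11 Juniper=22 → close Juniper (overflow 17)
  22÷3 = 7 each, +1 to first 1
Round 2: Ashgrove=13 Cedarfen=17 Fernhollow=18 → close Cedarfen (overflow 11)
  17÷2 = 8 each, +1 to first 1
Round 3: Ashgrove=22 Fernhollow=26 → close Ashgrove (overflow 17)
  22÷1 = 22 each, +1 to first 0

Closure order: Juniper, Cedarfen, Ashgrove
Last habitat: Fernhollow with 48 animals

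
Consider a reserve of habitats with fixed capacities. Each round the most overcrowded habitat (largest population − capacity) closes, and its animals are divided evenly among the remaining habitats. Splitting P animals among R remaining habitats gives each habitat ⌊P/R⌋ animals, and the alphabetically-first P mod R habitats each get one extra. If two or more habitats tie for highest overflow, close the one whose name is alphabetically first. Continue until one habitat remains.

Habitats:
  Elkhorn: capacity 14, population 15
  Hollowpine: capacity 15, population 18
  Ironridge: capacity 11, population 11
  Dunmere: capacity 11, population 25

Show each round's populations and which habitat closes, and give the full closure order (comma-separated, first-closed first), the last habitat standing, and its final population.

Closure order: Dunmere, Hollowpine, Elkhorn
Last habitat: Ironridge with 69 animals

Round 1: Dunmere=25 Elkhorn=15 Hollowpine=18 Ironridge=11 → close Dunmere (overflow 14)
  25÷3 = 8 each, +1 to first 1
Round 2: Elkhorn=24 Hollowpine=26 Ironridge=19 → close Hollowpine (overflow 11)
  26÷2 = 13 each, +1 to first 0
Round 3: Elkhorn=37 Ironridge=32 → close Elkhorn (overflow 23)
  37÷1 = 37 each, +1 to first 0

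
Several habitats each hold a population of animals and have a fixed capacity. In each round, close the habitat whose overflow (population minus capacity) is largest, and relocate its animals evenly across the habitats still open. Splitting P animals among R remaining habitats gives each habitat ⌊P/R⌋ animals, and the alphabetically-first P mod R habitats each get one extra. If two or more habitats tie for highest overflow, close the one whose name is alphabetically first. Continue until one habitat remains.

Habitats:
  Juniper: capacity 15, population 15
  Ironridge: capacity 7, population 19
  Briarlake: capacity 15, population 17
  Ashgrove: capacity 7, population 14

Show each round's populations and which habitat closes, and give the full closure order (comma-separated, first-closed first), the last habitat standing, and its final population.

Closure order: Ironridge, Ashgrove, Briarlake
Last habitat: Juniper with 65 animals

Round 1: Ashgrove=14 Briarlake=17 Ironridge=19 Juniper=15 → close Ironridge (overflow 12)
  19÷3 = 6 each, +1 to first 1
Round 2: Ashgrove=21 Briarlake=23 Juniper=21 → close Ashgrove (overflow 14)
  21÷2 = 10 each, +1 to first 1
Round 3: Briarlake=34 Juniper=31 → close Briarlake (overflow 19)
  34÷1 = 34 each, +1 to first 0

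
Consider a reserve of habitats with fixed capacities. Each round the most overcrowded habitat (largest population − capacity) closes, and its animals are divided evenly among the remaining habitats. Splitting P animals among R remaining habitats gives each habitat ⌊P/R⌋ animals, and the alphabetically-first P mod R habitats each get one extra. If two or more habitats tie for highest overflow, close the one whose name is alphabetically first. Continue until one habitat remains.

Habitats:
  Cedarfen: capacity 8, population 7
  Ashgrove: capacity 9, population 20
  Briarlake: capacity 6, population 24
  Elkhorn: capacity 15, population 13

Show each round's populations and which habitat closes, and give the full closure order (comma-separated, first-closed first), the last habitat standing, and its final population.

Round 1: Ashgrove=20 Briarlake=24 Cedarfen=7 Elkhorn=13 → close Briarlake (overflow 18)
  24÷3 = 8 each, +1 to first 0
Round 2: Ashgrove=28 Cedarfen=15 Elkhorn=21 → close Ashgrove (overflow 19)
  28÷2 = 14 each, +1 to first 0
Round 3: Cedarfen=29 Elkhorn=35 → close Cedarfen (overflow 21)
  29÷1 = 29 each, +1 to first 0

Closure order: Briarlake, Ashgrove, Cedarfen
Last habitat: Elkhorn with 64 animals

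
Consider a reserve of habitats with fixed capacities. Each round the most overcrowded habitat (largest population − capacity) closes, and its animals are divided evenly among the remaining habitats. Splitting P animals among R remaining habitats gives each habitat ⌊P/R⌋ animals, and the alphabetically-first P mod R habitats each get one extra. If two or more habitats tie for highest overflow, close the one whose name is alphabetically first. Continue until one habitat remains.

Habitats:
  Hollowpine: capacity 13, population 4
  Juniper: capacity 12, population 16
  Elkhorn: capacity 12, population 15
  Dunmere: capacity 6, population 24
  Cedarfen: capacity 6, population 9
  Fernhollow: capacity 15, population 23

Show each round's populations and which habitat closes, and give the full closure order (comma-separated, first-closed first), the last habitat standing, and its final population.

Round 1: Cedarfen=9 Dunmere=24 Elkhorn=15 Fernhollow=23 Hollowpine=4 Juniper=16 → close Dunmere (overflow 18)
  24÷5 = 4 each, +1 to first 4
Round 2: Cedarfen=14 Elkhorn=20 Fernhollow=28 Hollowpine=9 Juniper=20 → close Fernhollow (overflow 13)
  28÷4 = 7 each, +1 to first 0
Round 3: Cedarfen=21 Elkhorn=27 Hollowpine=16 Juniper=27 → close Cedarfen (overflow 15)
  21÷3 = 7 each, +1 to first 0
Round 4: Elkhorn=34 Hollowpine=23 Juniper=34 → close Elkhorn (overflow 22)
  34÷2 = 17 each, +1 to first 0
Round 5: Hollowpine=40 Juniper=51 → close Juniper (overflow 39)
  51÷1 = 51 each, +1 to first 0

Closure order: Dunmere, Fernhollow, Cedarfen, Elkhorn, Juniper
Last habitat: Hollowpine with 91 animals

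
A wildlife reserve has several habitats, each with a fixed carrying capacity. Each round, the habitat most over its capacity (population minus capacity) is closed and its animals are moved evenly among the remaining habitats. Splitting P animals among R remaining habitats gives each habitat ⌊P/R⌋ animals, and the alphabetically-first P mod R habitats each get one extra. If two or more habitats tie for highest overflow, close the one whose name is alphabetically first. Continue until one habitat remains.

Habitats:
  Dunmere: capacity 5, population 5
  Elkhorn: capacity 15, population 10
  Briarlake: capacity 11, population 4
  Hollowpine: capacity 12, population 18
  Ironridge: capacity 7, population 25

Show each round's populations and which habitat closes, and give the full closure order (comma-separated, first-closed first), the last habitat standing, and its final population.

Round 1: Briarlake=4 Dunmere=5 Elkhorn=10 Hollowpine=18 Ironridge=25 → close Ironridge (overflow 18)
  25÷4 = 6 each, +1 to first 1
Round 2: Briarlake=11 Dunmere=11 Elkhorn=16 Hollowpine=24 → close Hollowpine (overflow 12)
  24÷3 = 8 each, +1 to first 0
Round 3: Briarlake=19 Dunmere=19 Elkhorn=24 → close Dunmere (overflow 14)
  19÷2 = 9 each, +1 to first 1
Round 4: Briarlake=29 Elkhorn=33 → close Briarlake (overflow 18)
  29÷1 = 29 each, +1 to first 0

Closure order: Ironridge, Hollowpine, Dunmere, Briarlake
Last habitat: Elkhorn with 62 animals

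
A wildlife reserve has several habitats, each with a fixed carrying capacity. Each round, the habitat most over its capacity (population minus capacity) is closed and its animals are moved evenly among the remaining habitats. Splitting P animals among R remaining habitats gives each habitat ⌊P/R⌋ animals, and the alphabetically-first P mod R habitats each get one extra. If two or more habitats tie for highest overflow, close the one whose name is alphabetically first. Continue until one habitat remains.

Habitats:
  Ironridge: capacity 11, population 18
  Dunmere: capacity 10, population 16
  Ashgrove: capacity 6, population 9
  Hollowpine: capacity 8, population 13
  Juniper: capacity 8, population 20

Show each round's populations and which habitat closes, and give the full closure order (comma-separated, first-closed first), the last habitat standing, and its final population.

Closure order: Juniper, Ironridge, Dunmere, Ashgrove
Last habitat: Hollowpine with 76 animals

Round 1: Ashgrove=9 Dunmere=16 Hollowpine=13 Ironridge=18 Juniper=20 → close Juniper (overflow 12)
  20÷4 = 5 each, +1 to first 0
Round 2: Ashgrove=14 Dunmere=21 Hollowpine=18 Ironridge=23 → close Ironridge (overflow 12)
  23÷3 = 7 each, +1 to first 2
Round 3: Ashgrove=22 Dunmere=29 Hollowpine=25 → close Dunmere (overflow 19)
  29÷2 = 14 each, +1 to first 1
Round 4: Ashgrove=37 Hollowpine=39 → close Ashgrove (overflow 31)
  37÷1 = 37 each, +1 to first 0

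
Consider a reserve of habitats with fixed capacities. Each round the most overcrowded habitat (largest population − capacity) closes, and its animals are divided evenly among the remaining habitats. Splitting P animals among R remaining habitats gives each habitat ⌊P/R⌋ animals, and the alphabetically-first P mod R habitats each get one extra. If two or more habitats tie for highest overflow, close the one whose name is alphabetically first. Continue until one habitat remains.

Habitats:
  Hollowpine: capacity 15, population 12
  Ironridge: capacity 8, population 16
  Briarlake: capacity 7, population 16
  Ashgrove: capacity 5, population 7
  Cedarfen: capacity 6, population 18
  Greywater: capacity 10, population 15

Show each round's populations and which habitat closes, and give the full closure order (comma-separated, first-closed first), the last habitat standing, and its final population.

Round 1: Ashgrove=7 Briarlake=16 Cedarfen=18 Greywater=15 Hollowpine=12 Ironridge=16 → close Cedarfen (overflow 12)
  18÷5 = 3 each, +1 to first 3
Round 2: Ashgrove=11 Briarlake=20 Greywater=19 Hollowpine=15 Ironridge=19 → close Briarlake (overflow 13)
  20÷4 = 5 each, +1 to first 0
Round 3: Ashgrove=16 Greywater=24 Hollowpine=20 Ironridge=24 → close Ironridge (overflow 16)
  24÷3 = 8 each, +1 to first 0
Round 4: Ashgrove=24 Greywater=32 Hollowpine=28 → close Greywater (overflow 22)
  32÷2 = 16 each, +1 to first 0
Round 5: Ashgrove=40 Hollowpine=44 → close Ashgrove (overflow 35)
  40÷1 = 40 each, +1 to first 0

Closure order: Cedarfen, Briarlake, Ironridge, Greywater, Ashgrove
Last habitat: Hollowpine with 84 animals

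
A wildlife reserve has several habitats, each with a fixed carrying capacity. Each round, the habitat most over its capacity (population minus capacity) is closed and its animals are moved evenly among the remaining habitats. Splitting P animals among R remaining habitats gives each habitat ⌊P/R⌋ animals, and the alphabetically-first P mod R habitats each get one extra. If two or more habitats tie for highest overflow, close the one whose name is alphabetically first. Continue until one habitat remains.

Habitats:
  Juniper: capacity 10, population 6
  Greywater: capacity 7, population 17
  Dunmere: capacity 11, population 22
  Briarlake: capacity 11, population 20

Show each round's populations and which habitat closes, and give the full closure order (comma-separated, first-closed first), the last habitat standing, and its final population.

Closure order: Dunmere, Briarlake, Greywater
Last habitat: Juniper with 65 animals

Round 1: Briarlake=20 Dunmere=22 Greywater=17 Juniper=6 → close Dunmere (overflow 11)
  22÷3 = 7 each, +1 to first 1
Round 2: Briarlake=28 Greywater=24 Juniper=13 → close Briarlake (overflow 17)
  28÷2 = 14 each, +1 to first 0
Round 3: Greywater=38 Juniper=27 → close Greywater (overflow 31)
  38÷1 = 38 each, +1 to first 0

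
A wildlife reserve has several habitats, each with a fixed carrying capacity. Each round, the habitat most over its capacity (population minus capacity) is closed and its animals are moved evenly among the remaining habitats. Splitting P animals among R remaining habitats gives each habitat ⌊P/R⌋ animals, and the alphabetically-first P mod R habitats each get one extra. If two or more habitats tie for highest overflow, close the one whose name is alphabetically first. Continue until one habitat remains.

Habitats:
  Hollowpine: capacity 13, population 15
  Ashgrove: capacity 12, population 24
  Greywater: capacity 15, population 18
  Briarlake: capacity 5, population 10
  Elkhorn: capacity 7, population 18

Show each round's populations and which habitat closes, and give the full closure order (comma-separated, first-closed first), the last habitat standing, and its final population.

Closure order: Ashgrove, Elkhorn, Briarlake, Greywater
Last habitat: Hollowpine with 85 animals

Round 1: Ashgrove=24 Briarlake=10 Elkhorn=18 Greywater=18 Hollowpine=15 → close Ashgrove (overflow 12)
  24÷4 = 6 each, +1 to first 0
Round 2: Briarlake=16 Elkhorn=24 Greywater=24 Hollowpine=21 → close Elkhorn (overflow 17)
  24÷3 = 8 each, +1 to first 0
Round 3: Briarlake=24 Greywater=32 Hollowpine=29 → close Briarlake (overflow 19)
  24÷2 = 12 each, +1 to first 0
Round 4: Greywater=44 Hollowpine=41 → close Greywater (overflow 29)
  44÷1 = 44 each, +1 to first 0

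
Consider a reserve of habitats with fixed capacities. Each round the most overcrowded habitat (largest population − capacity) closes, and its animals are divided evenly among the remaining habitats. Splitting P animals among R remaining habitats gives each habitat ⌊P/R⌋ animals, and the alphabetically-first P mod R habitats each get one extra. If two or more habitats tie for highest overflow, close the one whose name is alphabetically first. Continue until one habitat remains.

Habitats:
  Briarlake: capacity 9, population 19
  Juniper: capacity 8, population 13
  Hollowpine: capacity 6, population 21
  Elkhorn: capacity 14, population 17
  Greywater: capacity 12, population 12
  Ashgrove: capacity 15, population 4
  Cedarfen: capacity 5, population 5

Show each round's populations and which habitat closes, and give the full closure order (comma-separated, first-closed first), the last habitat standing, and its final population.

Closure order: Hollowpine, Briarlake, Juniper, Elkhorn, Cedarfen, Greywater
Last habitat: Ashgrove with 91 animals

Round 1: Ashgrove=4 Briarlake=19 Cedarfen=5 Elkhorn=17 Greywater=12 Hollowpine=21 Juniper=13 → close Hollowpine (overflow 15)
  21÷6 = 3 each, +1 to first 3
Round 2: Ashgrove=8 Briarlake=23 Cedarfen=9 Elkhorn=20 Greywater=15 Juniper=16 → close Briarlake (overflow 14)
  23÷5 = 4 each, +1 to first 3
Round 3: Ashgrove=13 Cedarfen=14 Elkhorn=25 Greywater=19 Juniper=20 → close Juniper (overflow 12)
  20÷4 = 5 each, +1 to first 0
Round 4: Ashgrove=18 Cedarfen=19 Elkhorn=30 Greywater=24 → close Elkhorn (overflow 16)
  30÷3 = 10 each, +1 to first 0
Round 5: Ashgrove=28 Cedarfen=29 Greywater=34 → close Cedarfen (overflow 24)
  29÷2 = 14 each, +1 to first 1
Round 6: Ashgrove=43 Greywater=48 → close Greywater (overflow 36)
  48÷1 = 48 each, +1 to first 0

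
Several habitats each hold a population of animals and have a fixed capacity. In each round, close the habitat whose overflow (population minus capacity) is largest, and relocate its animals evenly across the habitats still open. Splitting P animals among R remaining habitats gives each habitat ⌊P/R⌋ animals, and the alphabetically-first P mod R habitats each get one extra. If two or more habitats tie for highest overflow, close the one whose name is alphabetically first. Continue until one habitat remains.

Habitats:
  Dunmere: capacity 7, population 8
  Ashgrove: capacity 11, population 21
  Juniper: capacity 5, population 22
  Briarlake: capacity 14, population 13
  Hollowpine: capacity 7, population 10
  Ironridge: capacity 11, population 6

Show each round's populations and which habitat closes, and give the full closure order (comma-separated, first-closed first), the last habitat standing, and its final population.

Round 1: Ashgrove=21 Briarlake=13 Dunmere=8 Hollowpine=10 Ironridge=6 Juniper=22 → close Juniper (overflow 17)
  22÷5 = 4 each, +1 to first 2
Round 2: Ashgrove=26 Briarlake=18 Dunmere=12 Hollowpine=14 Ironridge=10 → close Ashgrove (overflow 15)
  26÷4 = 6 each, +1 to first 2
Round 3: Briarlake=25 Dunmere=19 Hollowpine=20 Ironridge=16 → close Hollowpine (overflow 13)
  20÷3 = 6 each, +1 to first 2
Round 4: Briarlake=32 Dunmere=26 Ironridge=22 → close Dunmere (overflow 19)
  26÷2 = 13 each, +1 to first 0
Round 5: Briarlake=45 Ironridge=35 → close Briarlake (overflow 31)
  45÷1 = 45 each, +1 to first 0

Closure order: Juniper, Ashgrove, Hollowpine, Dunmere, Briarlake
Last habitat: Ironridge with 80 animals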